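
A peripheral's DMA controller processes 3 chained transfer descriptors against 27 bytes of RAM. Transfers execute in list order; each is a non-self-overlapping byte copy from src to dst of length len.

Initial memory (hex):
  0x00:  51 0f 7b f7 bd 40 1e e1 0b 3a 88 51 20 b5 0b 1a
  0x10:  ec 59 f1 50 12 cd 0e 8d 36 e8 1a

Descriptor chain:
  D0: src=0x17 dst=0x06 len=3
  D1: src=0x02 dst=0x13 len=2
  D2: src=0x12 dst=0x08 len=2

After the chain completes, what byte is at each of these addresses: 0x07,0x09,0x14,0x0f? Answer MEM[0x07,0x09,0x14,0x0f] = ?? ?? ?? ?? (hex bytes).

  after D0: wrote 3B at 0x06 = 8d36e8
  after D1: wrote 2B at 0x13 = 7bf7
  after D2: wrote 2B at 0x08 = f17b
query mem[0x07]=0x36, mem[0x09]=0x7b, mem[0x14]=0xf7, mem[0x0f]=0x1a

MEM[0x07,0x09,0x14,0x0f] = 36 7b f7 1a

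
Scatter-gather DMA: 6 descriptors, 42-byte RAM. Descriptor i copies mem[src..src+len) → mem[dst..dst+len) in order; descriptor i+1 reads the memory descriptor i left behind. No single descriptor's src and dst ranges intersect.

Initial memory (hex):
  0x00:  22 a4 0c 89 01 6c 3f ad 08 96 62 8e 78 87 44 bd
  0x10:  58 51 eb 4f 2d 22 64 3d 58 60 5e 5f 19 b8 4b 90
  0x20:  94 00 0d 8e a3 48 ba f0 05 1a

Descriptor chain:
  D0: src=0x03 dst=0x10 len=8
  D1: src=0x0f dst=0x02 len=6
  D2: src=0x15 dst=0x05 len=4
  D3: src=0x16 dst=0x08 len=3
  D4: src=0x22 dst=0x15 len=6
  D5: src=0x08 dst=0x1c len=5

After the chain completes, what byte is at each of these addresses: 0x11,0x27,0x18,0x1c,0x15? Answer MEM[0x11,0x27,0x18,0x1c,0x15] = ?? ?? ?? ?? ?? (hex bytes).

D0: mem[0x10..0x17] <- [89 01 6c 3f ad 08 96 62]
D1: mem[0x02..0x07] <- [bd 89 01 6c 3f ad]
D2: mem[0x05..0x08] <- [08 96 62 58]
D3: mem[0x08..0x0a] <- [96 62 58]
D4: mem[0x15..0x1a] <- [0d 8e a3 48 ba f0]
D5: mem[0x1c..0x20] <- [96 62 58 8e 78]
query mem[0x11]=0x01, mem[0x27]=0xf0, mem[0x18]=0x48, mem[0x1c]=0x96, mem[0x15]=0x0d

MEM[0x11,0x27,0x18,0x1c,0x15] = 01 f0 48 96 0d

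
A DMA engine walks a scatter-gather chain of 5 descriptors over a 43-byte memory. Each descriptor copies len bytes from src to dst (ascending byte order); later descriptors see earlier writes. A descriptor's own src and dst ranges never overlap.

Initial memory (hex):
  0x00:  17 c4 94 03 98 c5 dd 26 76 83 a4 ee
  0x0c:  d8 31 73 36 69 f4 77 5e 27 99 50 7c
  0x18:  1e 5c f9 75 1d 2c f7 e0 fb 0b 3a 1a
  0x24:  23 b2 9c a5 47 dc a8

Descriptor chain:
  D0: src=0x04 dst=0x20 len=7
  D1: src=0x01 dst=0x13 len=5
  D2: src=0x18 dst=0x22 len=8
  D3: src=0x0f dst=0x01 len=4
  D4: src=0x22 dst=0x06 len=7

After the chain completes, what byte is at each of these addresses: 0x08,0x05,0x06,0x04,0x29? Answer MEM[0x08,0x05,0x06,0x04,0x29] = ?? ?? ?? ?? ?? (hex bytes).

MEM[0x08,0x05,0x06,0x04,0x29] = f9 c5 1e 77 e0

D0: mem[0x20..0x26] <- [98 c5 dd 26 76 83 a4]
D1: mem[0x13..0x17] <- [c4 94 03 98 c5]
D2: mem[0x22..0x29] <- [1e 5c f9 75 1d 2c f7 e0]
D3: mem[0x01..0x04] <- [36 69 f4 77]
D4: mem[0x06..0x0c] <- [1e 5c f9 75 1d 2c f7]
query mem[0x08]=0xf9, mem[0x05]=0xc5, mem[0x06]=0x1e, mem[0x04]=0x77, mem[0x29]=0xe0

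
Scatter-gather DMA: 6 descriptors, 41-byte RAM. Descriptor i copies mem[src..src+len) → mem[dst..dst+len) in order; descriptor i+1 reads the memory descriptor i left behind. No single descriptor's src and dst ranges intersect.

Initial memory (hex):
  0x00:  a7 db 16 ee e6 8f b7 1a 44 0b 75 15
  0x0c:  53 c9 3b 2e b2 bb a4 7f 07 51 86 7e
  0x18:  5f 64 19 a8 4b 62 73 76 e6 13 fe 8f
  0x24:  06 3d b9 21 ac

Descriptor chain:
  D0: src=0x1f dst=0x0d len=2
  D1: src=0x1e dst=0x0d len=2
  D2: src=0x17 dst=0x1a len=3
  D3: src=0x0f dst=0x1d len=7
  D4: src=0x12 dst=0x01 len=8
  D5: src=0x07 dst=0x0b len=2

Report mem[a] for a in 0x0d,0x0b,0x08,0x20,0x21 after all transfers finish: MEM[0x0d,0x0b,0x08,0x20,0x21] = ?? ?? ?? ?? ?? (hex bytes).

MEM[0x0d,0x0b,0x08,0x20,0x21] = 73 5f 64 a4 7f

  after D0: wrote 2B at 0x0d = 76e6
  after D1: wrote 2B at 0x0d = 7376
  after D2: wrote 3B at 0x1a = 7e5f64
  after D3: wrote 7B at 0x1d = 2eb2bba47f0751
  after D4: wrote 8B at 0x01 = a47f0751867e5f64
  after D5: wrote 2B at 0x0b = 5f64
query mem[0x0d]=0x73, mem[0x0b]=0x5f, mem[0x08]=0x64, mem[0x20]=0xa4, mem[0x21]=0x7f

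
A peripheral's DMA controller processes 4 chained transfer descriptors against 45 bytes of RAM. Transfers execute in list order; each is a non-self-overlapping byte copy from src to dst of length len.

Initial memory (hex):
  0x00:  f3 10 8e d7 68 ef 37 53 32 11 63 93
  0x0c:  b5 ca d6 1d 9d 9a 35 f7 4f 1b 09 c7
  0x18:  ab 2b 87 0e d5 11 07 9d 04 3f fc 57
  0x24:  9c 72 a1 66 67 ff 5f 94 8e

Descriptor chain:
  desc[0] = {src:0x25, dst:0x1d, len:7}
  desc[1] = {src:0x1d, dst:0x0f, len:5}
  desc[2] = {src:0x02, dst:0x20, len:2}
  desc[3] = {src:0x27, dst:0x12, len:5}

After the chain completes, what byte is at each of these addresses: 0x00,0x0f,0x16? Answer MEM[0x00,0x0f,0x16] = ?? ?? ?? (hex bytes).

  after D0: wrote 7B at 0x1d = 72a16667ff5f94
  after D1: wrote 5B at 0x0f = 72a16667ff
  after D2: wrote 2B at 0x20 = 8ed7
  after D3: wrote 5B at 0x12 = 6667ff5f94
query mem[0x00]=0xf3, mem[0x0f]=0x72, mem[0x16]=0x94

MEM[0x00,0x0f,0x16] = f3 72 94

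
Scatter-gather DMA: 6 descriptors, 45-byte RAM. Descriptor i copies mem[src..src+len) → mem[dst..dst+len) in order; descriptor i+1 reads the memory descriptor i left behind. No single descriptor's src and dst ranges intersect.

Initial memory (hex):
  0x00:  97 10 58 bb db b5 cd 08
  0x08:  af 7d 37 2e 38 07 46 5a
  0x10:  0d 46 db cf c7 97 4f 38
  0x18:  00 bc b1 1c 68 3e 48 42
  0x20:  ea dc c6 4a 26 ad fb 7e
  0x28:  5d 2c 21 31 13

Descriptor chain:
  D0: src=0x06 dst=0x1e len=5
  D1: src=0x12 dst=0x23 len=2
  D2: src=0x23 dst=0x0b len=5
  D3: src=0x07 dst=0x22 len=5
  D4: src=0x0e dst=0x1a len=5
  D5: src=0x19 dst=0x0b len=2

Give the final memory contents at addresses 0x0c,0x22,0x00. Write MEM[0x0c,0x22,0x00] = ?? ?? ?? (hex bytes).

  after D0: wrote 5B at 0x1e = cd08af7d37
  after D1: wrote 2B at 0x23 = dbcf
  after D2: wrote 5B at 0x0b = dbcfadfb7e
  after D3: wrote 5B at 0x22 = 08af7d37db
  after D4: wrote 5B at 0x1a = fb7e0d46db
  after D5: wrote 2B at 0x0b = bcfb
query mem[0x0c]=0xfb, mem[0x22]=0x08, mem[0x00]=0x97

MEM[0x0c,0x22,0x00] = fb 08 97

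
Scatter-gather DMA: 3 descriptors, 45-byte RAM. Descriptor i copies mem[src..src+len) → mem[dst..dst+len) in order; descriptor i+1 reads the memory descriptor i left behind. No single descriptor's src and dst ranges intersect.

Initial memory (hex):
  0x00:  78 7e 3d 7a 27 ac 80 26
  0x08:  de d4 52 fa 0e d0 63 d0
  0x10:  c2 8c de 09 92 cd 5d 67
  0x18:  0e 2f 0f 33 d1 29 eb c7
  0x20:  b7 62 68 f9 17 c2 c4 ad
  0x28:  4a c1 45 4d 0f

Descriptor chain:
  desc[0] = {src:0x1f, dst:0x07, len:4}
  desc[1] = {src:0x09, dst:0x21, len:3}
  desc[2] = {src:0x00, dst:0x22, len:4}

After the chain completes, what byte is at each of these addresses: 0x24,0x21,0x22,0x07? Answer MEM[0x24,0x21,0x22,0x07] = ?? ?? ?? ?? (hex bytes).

MEM[0x24,0x21,0x22,0x07] = 3d 62 78 c7

#0 dst[0x07+4] := {0xc7,0xb7,0x62,0x68}
#1 dst[0x21+3] := {0x62,0x68,0xfa}
#2 dst[0x22+4] := {0x78,0x7e,0x3d,0x7a}
query mem[0x24]=0x3d, mem[0x21]=0x62, mem[0x22]=0x78, mem[0x07]=0xc7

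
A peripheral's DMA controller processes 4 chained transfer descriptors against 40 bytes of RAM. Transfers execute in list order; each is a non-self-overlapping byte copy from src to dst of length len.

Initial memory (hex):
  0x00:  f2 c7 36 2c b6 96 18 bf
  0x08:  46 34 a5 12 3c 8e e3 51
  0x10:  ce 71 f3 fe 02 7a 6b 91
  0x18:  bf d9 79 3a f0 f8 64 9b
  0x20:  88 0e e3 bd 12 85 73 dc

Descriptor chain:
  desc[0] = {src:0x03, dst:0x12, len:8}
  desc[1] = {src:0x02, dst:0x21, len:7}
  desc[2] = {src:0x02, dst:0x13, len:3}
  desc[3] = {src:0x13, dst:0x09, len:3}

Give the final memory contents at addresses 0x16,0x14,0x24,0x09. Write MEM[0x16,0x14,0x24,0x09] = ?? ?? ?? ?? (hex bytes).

  after D0: wrote 8B at 0x12 = 2cb69618bf4634a5
  after D1: wrote 7B at 0x21 = 362cb69618bf46
  after D2: wrote 3B at 0x13 = 362cb6
  after D3: wrote 3B at 0x09 = 362cb6
query mem[0x16]=0xbf, mem[0x14]=0x2c, mem[0x24]=0x96, mem[0x09]=0x36

MEM[0x16,0x14,0x24,0x09] = bf 2c 96 36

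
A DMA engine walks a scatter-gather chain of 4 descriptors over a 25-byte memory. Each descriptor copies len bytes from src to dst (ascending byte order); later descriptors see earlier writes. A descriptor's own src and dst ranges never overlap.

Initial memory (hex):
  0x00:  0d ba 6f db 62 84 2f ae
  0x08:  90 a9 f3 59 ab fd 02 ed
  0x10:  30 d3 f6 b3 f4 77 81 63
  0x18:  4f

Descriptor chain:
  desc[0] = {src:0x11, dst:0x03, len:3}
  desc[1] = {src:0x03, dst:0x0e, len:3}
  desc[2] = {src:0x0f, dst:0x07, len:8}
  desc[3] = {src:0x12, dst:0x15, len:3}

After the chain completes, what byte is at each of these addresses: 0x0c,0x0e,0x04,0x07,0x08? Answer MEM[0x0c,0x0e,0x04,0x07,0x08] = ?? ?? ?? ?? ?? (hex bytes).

[0] 0x11->0x03 len=3 : d3 f6 b3
[1] 0x03->0x0e len=3 : d3 f6 b3
[2] 0x0f->0x07 len=8 : f6 b3 d3 f6 b3 f4 77 81
[3] 0x12->0x15 len=3 : f6 b3 f4
query mem[0x0c]=0xf4, mem[0x0e]=0x81, mem[0x04]=0xf6, mem[0x07]=0xf6, mem[0x08]=0xb3

MEM[0x0c,0x0e,0x04,0x07,0x08] = f4 81 f6 f6 b3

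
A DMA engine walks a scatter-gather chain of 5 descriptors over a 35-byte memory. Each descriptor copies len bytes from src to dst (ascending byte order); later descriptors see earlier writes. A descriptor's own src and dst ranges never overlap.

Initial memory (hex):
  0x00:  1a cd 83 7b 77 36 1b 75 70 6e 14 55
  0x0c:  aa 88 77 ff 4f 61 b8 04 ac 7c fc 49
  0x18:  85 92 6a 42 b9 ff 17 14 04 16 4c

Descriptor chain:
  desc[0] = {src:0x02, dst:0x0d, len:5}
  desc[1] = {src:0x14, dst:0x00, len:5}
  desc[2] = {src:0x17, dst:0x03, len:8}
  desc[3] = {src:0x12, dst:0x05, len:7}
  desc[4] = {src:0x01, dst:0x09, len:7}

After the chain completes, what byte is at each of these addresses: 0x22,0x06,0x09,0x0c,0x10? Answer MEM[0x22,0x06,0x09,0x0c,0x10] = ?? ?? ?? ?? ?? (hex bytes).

D0: mem[0x0d..0x11] <- [83 7b 77 36 1b]
D1: mem[0x00..0x04] <- [ac 7c fc 49 85]
D2: mem[0x03..0x0a] <- [49 85 92 6a 42 b9 ff 17]
D3: mem[0x05..0x0b] <- [b8 04 ac 7c fc 49 85]
D4: mem[0x09..0x0f] <- [7c fc 49 85 b8 04 ac]
query mem[0x22]=0x4c, mem[0x06]=0x04, mem[0x09]=0x7c, mem[0x0c]=0x85, mem[0x10]=0x36

MEM[0x22,0x06,0x09,0x0c,0x10] = 4c 04 7c 85 36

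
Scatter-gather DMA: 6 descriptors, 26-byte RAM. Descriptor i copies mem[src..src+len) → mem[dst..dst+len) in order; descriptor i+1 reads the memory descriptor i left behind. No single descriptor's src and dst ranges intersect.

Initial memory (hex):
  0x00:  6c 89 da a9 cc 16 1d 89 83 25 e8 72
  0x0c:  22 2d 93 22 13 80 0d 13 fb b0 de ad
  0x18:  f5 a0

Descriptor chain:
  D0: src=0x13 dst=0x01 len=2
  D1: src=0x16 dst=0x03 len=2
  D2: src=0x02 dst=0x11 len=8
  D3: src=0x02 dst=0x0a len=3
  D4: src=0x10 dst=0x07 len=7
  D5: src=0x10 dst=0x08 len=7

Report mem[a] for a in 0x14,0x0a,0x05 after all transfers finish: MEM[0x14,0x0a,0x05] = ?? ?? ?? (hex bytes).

D0: mem[0x01..0x02] <- [13 fb]
D1: mem[0x03..0x04] <- [de ad]
D2: mem[0x11..0x18] <- [fb de ad 16 1d 89 83 25]
D3: mem[0x0a..0x0c] <- [fb de ad]
D4: mem[0x07..0x0d] <- [13 fb de ad 16 1d 89]
D5: mem[0x08..0x0e] <- [13 fb de ad 16 1d 89]
query mem[0x14]=0x16, mem[0x0a]=0xde, mem[0x05]=0x16

MEM[0x14,0x0a,0x05] = 16 de 16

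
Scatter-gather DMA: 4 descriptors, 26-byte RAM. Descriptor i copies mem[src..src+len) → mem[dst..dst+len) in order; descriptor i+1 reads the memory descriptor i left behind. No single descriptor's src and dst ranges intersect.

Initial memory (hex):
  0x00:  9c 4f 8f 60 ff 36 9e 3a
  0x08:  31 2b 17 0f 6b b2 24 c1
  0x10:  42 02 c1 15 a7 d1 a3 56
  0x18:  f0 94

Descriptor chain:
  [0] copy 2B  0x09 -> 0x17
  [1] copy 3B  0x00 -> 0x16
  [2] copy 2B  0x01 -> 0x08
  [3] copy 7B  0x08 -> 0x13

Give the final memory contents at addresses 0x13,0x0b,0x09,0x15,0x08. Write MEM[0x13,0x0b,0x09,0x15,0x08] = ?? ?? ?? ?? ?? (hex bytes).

[0] 0x09->0x17 len=2 : 2b 17
[1] 0x00->0x16 len=3 : 9c 4f 8f
[2] 0x01->0x08 len=2 : 4f 8f
[3] 0x08->0x13 len=7 : 4f 8f 17 0f 6b b2 24
query mem[0x13]=0x4f, mem[0x0b]=0x0f, mem[0x09]=0x8f, mem[0x15]=0x17, mem[0x08]=0x4f

MEM[0x13,0x0b,0x09,0x15,0x08] = 4f 0f 8f 17 4f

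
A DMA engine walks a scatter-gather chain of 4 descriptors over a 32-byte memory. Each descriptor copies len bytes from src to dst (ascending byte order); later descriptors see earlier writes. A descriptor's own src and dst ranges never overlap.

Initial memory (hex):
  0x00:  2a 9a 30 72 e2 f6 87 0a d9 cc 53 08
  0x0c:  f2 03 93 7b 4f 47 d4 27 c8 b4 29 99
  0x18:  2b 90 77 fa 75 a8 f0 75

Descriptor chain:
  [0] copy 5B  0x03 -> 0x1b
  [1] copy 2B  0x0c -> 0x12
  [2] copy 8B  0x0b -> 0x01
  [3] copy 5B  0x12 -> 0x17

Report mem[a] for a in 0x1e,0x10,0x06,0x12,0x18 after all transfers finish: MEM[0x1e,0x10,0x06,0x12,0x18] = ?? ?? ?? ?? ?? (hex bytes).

  after D0: wrote 5B at 0x1b = 72e2f6870a
  after D1: wrote 2B at 0x12 = f203
  after D2: wrote 8B at 0x01 = 08f203937b4f47f2
  after D3: wrote 5B at 0x17 = f203c8b429
query mem[0x1e]=0x87, mem[0x10]=0x4f, mem[0x06]=0x4f, mem[0x12]=0xf2, mem[0x18]=0x03

MEM[0x1e,0x10,0x06,0x12,0x18] = 87 4f 4f f2 03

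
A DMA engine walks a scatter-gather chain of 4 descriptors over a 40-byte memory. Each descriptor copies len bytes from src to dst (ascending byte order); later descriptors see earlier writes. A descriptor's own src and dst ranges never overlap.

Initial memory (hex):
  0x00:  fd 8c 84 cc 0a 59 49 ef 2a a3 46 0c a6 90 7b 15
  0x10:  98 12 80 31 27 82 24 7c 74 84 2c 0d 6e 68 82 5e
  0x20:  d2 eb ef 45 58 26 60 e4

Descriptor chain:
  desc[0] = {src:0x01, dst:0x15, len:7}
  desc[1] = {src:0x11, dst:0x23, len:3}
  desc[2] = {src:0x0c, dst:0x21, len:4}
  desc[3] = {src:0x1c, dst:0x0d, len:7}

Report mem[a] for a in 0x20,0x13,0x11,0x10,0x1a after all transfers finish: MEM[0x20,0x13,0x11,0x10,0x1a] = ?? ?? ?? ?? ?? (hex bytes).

  after D0: wrote 7B at 0x15 = 8c84cc0a5949ef
  after D1: wrote 3B at 0x23 = 128031
  after D2: wrote 4B at 0x21 = a6907b15
  after D3: wrote 7B at 0x0d = 6e68825ed2a690
query mem[0x20]=0xd2, mem[0x13]=0x90, mem[0x11]=0xd2, mem[0x10]=0x5e, mem[0x1a]=0x49

MEM[0x20,0x13,0x11,0x10,0x1a] = d2 90 d2 5e 49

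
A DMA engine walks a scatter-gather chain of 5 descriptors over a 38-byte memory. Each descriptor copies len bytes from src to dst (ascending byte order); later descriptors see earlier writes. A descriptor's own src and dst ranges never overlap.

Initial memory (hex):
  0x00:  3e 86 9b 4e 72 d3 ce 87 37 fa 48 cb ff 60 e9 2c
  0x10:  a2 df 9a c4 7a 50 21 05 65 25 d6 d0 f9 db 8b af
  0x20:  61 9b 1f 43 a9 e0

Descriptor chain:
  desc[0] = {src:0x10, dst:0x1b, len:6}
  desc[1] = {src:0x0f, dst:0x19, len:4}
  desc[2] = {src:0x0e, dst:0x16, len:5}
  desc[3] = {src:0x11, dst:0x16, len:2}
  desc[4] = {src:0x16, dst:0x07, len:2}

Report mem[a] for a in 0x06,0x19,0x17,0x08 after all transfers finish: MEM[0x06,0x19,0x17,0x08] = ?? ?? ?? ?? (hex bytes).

MEM[0x06,0x19,0x17,0x08] = ce df 9a 9a

[0] 0x10->0x1b len=6 : a2 df 9a c4 7a 50
[1] 0x0f->0x19 len=4 : 2c a2 df 9a
[2] 0x0e->0x16 len=5 : e9 2c a2 df 9a
[3] 0x11->0x16 len=2 : df 9a
[4] 0x16->0x07 len=2 : df 9a
query mem[0x06]=0xce, mem[0x19]=0xdf, mem[0x17]=0x9a, mem[0x08]=0x9a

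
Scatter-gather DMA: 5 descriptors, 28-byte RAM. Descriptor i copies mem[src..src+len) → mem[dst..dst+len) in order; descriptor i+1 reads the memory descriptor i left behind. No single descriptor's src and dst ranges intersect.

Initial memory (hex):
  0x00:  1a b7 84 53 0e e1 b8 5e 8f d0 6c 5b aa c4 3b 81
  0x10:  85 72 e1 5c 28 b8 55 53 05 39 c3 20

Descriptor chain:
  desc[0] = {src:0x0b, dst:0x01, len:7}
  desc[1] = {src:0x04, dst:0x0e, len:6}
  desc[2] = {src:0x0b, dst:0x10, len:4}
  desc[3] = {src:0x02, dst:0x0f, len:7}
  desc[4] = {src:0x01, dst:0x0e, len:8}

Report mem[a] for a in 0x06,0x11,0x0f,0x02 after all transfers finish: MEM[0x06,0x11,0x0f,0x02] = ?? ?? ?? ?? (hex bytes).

D0: mem[0x01..0x07] <- [5b aa c4 3b 81 85 72]
D1: mem[0x0e..0x13] <- [3b 81 85 72 8f d0]
D2: mem[0x10..0x13] <- [5b aa c4 3b]
D3: mem[0x0f..0x15] <- [aa c4 3b 81 85 72 8f]
D4: mem[0x0e..0x15] <- [5b aa c4 3b 81 85 72 8f]
query mem[0x06]=0x85, mem[0x11]=0x3b, mem[0x0f]=0xaa, mem[0x02]=0xaa

MEM[0x06,0x11,0x0f,0x02] = 85 3b aa aa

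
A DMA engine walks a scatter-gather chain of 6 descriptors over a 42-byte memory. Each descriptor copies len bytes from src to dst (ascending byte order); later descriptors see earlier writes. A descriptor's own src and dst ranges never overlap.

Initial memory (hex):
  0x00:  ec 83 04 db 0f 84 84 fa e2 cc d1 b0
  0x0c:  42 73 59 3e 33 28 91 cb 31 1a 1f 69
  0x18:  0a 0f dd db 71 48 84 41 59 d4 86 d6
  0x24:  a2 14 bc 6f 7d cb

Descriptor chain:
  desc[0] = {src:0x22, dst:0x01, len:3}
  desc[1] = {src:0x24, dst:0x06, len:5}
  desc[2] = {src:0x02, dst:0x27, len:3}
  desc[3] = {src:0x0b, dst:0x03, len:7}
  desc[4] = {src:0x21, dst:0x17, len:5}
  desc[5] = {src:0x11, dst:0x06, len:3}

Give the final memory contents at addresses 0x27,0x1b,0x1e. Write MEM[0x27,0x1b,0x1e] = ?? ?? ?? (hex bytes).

D0: mem[0x01..0x03] <- [86 d6 a2]
D1: mem[0x06..0x0a] <- [a2 14 bc 6f 7d]
D2: mem[0x27..0x29] <- [d6 a2 0f]
D3: mem[0x03..0x09] <- [b0 42 73 59 3e 33 28]
D4: mem[0x17..0x1b] <- [d4 86 d6 a2 14]
D5: mem[0x06..0x08] <- [28 91 cb]
query mem[0x27]=0xd6, mem[0x1b]=0x14, mem[0x1e]=0x84

MEM[0x27,0x1b,0x1e] = d6 14 84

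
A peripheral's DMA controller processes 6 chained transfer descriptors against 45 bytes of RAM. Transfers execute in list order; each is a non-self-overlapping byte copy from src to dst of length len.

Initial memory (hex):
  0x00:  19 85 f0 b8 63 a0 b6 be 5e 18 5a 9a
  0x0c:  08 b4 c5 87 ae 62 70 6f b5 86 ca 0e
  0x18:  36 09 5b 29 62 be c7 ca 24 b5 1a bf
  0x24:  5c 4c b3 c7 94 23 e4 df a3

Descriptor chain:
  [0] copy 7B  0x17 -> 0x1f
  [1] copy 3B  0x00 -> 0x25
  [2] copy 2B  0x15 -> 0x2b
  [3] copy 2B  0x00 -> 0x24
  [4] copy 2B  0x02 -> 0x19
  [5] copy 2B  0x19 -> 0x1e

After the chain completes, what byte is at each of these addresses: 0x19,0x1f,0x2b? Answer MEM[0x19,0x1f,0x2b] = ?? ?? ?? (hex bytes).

#0 dst[0x1f+7] := {0x0e,0x36,0x09,0x5b,0x29,0x62,0xbe}
#1 dst[0x25+3] := {0x19,0x85,0xf0}
#2 dst[0x2b+2] := {0x86,0xca}
#3 dst[0x24+2] := {0x19,0x85}
#4 dst[0x19+2] := {0xf0,0xb8}
#5 dst[0x1e+2] := {0xf0,0xb8}
query mem[0x19]=0xf0, mem[0x1f]=0xb8, mem[0x2b]=0x86

MEM[0x19,0x1f,0x2b] = f0 b8 86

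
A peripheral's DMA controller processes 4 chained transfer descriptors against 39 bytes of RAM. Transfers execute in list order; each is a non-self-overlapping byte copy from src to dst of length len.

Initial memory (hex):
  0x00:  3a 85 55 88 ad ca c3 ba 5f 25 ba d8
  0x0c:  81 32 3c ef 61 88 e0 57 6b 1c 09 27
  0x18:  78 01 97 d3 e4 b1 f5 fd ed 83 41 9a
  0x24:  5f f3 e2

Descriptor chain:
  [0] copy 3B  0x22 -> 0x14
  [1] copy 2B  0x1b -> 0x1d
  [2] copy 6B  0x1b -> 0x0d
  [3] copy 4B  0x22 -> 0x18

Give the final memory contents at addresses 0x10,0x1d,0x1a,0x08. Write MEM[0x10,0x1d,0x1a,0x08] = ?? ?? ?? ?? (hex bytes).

MEM[0x10,0x1d,0x1a,0x08] = e4 d3 5f 5f

[0] 0x22->0x14 len=3 : 41 9a 5f
[1] 0x1b->0x1d len=2 : d3 e4
[2] 0x1b->0x0d len=6 : d3 e4 d3 e4 fd ed
[3] 0x22->0x18 len=4 : 41 9a 5f f3
query mem[0x10]=0xe4, mem[0x1d]=0xd3, mem[0x1a]=0x5f, mem[0x08]=0x5f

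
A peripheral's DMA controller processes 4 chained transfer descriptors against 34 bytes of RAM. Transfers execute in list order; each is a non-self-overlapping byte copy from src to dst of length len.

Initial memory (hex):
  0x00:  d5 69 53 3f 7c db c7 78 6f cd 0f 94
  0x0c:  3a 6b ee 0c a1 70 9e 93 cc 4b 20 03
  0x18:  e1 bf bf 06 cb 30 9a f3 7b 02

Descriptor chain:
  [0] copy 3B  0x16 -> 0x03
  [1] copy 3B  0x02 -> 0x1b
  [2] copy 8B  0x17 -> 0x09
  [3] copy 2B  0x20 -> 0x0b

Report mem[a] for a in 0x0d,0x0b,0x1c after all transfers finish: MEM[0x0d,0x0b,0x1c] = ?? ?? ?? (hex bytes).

#0 dst[0x03+3] := {0x20,0x03,0xe1}
#1 dst[0x1b+3] := {0x53,0x20,0x03}
#2 dst[0x09+8] := {0x03,0xe1,0xbf,0xbf,0x53,0x20,0x03,0x9a}
#3 dst[0x0b+2] := {0x7b,0x02}
query mem[0x0d]=0x53, mem[0x0b]=0x7b, mem[0x1c]=0x20

MEM[0x0d,0x0b,0x1c] = 53 7b 20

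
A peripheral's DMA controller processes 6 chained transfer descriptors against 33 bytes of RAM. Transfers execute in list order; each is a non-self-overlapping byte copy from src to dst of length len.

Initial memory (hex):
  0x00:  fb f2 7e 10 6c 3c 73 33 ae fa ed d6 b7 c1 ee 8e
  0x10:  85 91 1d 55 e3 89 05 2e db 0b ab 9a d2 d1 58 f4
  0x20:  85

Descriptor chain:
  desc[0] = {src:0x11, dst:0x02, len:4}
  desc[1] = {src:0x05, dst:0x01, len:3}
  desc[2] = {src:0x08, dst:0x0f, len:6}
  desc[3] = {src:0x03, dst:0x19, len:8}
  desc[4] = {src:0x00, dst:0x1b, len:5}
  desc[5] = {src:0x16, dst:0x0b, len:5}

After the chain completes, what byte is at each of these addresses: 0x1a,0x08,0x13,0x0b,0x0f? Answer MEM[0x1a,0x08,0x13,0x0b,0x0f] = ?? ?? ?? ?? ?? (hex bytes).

D0: mem[0x02..0x05] <- [91 1d 55 e3]
D1: mem[0x01..0x03] <- [e3 73 33]
D2: mem[0x0f..0x14] <- [ae fa ed d6 b7 c1]
D3: mem[0x19..0x20] <- [33 55 e3 73 33 ae fa ed]
D4: mem[0x1b..0x1f] <- [fb e3 73 33 55]
D5: mem[0x0b..0x0f] <- [05 2e db 33 55]
query mem[0x1a]=0x55, mem[0x08]=0xae, mem[0x13]=0xb7, mem[0x0b]=0x05, mem[0x0f]=0x55

MEM[0x1a,0x08,0x13,0x0b,0x0f] = 55 ae b7 05 55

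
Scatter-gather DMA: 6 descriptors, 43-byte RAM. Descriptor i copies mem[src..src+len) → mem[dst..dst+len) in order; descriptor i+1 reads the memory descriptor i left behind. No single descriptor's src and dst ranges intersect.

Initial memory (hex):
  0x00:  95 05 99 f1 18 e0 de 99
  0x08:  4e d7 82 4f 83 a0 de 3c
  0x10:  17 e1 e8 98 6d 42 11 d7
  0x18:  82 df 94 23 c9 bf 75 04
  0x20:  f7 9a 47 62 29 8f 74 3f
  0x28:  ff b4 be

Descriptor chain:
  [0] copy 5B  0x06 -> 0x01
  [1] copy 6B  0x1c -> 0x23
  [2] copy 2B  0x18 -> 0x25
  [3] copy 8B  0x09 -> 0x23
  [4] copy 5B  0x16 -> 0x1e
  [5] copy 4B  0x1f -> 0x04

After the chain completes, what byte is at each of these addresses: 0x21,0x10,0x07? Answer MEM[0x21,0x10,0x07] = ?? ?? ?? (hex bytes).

#0 dst[0x01+5] := {0xde,0x99,0x4e,0xd7,0x82}
#1 dst[0x23+6] := {0xc9,0xbf,0x75,0x04,0xf7,0x9a}
#2 dst[0x25+2] := {0x82,0xdf}
#3 dst[0x23+8] := {0xd7,0x82,0x4f,0x83,0xa0,0xde,0x3c,0x17}
#4 dst[0x1e+5] := {0x11,0xd7,0x82,0xdf,0x94}
#5 dst[0x04+4] := {0xd7,0x82,0xdf,0x94}
query mem[0x21]=0xdf, mem[0x10]=0x17, mem[0x07]=0x94

MEM[0x21,0x10,0x07] = df 17 94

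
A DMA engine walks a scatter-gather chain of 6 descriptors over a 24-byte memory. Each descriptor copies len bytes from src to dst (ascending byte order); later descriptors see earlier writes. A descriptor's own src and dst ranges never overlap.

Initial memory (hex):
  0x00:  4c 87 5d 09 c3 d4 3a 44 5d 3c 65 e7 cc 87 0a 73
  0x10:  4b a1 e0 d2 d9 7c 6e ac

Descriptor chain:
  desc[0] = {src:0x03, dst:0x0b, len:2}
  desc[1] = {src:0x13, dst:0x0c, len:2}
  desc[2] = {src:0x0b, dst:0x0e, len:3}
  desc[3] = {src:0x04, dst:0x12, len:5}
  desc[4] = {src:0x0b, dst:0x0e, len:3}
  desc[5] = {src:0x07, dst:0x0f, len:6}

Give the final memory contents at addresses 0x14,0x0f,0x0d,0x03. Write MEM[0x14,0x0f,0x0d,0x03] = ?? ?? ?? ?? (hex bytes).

MEM[0x14,0x0f,0x0d,0x03] = d2 44 d9 09

[0] 0x03->0x0b len=2 : 09 c3
[1] 0x13->0x0c len=2 : d2 d9
[2] 0x0b->0x0e len=3 : 09 d2 d9
[3] 0x04->0x12 len=5 : c3 d4 3a 44 5d
[4] 0x0b->0x0e len=3 : 09 d2 d9
[5] 0x07->0x0f len=6 : 44 5d 3c 65 09 d2
query mem[0x14]=0xd2, mem[0x0f]=0x44, mem[0x0d]=0xd9, mem[0x03]=0x09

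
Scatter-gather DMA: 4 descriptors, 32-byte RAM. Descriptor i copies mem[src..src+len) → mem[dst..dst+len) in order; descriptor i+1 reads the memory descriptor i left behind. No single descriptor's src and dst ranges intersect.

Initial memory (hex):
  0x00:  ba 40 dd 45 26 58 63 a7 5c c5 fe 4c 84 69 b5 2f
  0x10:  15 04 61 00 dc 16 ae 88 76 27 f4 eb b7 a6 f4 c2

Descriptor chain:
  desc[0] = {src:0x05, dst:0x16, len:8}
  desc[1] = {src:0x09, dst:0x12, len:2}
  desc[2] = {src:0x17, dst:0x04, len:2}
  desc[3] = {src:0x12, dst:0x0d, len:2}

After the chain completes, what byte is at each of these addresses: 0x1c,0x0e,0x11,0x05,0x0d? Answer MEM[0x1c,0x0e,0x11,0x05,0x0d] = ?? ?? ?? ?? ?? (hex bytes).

#0 dst[0x16+8] := {0x58,0x63,0xa7,0x5c,0xc5,0xfe,0x4c,0x84}
#1 dst[0x12+2] := {0xc5,0xfe}
#2 dst[0x04+2] := {0x63,0xa7}
#3 dst[0x0d+2] := {0xc5,0xfe}
query mem[0x1c]=0x4c, mem[0x0e]=0xfe, mem[0x11]=0x04, mem[0x05]=0xa7, mem[0x0d]=0xc5

MEM[0x1c,0x0e,0x11,0x05,0x0d] = 4c fe 04 a7 c5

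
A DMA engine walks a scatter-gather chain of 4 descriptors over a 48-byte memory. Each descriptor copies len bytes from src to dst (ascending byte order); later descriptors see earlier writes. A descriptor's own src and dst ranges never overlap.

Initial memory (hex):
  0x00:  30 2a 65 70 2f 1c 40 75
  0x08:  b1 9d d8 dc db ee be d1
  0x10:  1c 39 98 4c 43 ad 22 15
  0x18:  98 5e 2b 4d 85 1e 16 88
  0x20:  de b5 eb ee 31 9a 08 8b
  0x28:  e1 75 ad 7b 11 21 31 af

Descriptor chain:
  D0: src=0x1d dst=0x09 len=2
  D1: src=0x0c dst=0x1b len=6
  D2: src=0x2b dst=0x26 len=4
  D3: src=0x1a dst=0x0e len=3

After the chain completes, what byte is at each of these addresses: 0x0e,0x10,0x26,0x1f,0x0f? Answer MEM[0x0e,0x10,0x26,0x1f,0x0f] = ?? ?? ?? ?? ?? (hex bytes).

[0] 0x1d->0x09 len=2 : 1e 16
[1] 0x0c->0x1b len=6 : db ee be d1 1c 39
[2] 0x2b->0x26 len=4 : 7b 11 21 31
[3] 0x1a->0x0e len=3 : 2b db ee
query mem[0x0e]=0x2b, mem[0x10]=0xee, mem[0x26]=0x7b, mem[0x1f]=0x1c, mem[0x0f]=0xdb

MEM[0x0e,0x10,0x26,0x1f,0x0f] = 2b ee 7b 1c db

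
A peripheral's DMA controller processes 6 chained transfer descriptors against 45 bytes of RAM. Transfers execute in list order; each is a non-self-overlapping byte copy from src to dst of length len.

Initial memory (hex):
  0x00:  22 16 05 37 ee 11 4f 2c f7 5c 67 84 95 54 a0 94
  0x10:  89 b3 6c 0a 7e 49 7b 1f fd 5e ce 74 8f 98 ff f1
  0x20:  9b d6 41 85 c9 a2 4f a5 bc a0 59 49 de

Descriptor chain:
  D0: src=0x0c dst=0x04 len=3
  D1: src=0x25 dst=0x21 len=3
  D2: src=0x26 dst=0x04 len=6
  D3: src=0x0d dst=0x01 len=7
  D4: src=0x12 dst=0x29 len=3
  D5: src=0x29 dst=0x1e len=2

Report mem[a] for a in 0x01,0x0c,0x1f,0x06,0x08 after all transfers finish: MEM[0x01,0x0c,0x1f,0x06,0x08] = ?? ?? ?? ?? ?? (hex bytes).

MEM[0x01,0x0c,0x1f,0x06,0x08] = 54 95 0a 6c 59

[0] 0x0c->0x04 len=3 : 95 54 a0
[1] 0x25->0x21 len=3 : a2 4f a5
[2] 0x26->0x04 len=6 : 4f a5 bc a0 59 49
[3] 0x0d->0x01 len=7 : 54 a0 94 89 b3 6c 0a
[4] 0x12->0x29 len=3 : 6c 0a 7e
[5] 0x29->0x1e len=2 : 6c 0a
query mem[0x01]=0x54, mem[0x0c]=0x95, mem[0x1f]=0x0a, mem[0x06]=0x6c, mem[0x08]=0x59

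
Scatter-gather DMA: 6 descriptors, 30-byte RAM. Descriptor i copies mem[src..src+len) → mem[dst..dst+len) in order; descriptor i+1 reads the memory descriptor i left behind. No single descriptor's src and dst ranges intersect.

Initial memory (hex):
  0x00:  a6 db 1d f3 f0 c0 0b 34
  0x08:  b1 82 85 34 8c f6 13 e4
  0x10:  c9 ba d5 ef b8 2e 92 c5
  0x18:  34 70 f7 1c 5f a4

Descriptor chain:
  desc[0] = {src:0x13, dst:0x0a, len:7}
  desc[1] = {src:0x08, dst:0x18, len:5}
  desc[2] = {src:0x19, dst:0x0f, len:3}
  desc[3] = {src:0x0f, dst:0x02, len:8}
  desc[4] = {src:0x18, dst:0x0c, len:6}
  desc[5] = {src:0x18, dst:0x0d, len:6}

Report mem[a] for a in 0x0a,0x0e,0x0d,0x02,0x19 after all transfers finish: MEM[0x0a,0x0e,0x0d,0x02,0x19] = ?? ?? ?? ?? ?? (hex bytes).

[0] 0x13->0x0a len=7 : ef b8 2e 92 c5 34 70
[1] 0x08->0x18 len=5 : b1 82 ef b8 2e
[2] 0x19->0x0f len=3 : 82 ef b8
[3] 0x0f->0x02 len=8 : 82 ef b8 d5 ef b8 2e 92
[4] 0x18->0x0c len=6 : b1 82 ef b8 2e a4
[5] 0x18->0x0d len=6 : b1 82 ef b8 2e a4
query mem[0x0a]=0xef, mem[0x0e]=0x82, mem[0x0d]=0xb1, mem[0x02]=0x82, mem[0x19]=0x82

MEM[0x0a,0x0e,0x0d,0x02,0x19] = ef 82 b1 82 82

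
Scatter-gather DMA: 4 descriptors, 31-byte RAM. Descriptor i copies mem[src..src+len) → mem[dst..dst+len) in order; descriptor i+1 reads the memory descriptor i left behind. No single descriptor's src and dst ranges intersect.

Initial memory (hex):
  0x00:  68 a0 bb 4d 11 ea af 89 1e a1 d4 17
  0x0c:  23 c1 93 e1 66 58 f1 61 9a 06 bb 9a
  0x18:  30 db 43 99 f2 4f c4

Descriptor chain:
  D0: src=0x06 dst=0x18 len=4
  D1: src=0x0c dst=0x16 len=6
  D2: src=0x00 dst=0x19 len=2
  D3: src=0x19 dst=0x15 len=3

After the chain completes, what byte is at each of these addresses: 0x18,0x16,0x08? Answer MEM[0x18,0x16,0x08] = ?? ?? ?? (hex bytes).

#0 dst[0x18+4] := {0xaf,0x89,0x1e,0xa1}
#1 dst[0x16+6] := {0x23,0xc1,0x93,0xe1,0x66,0x58}
#2 dst[0x19+2] := {0x68,0xa0}
#3 dst[0x15+3] := {0x68,0xa0,0x58}
query mem[0x18]=0x93, mem[0x16]=0xa0, mem[0x08]=0x1e

MEM[0x18,0x16,0x08] = 93 a0 1e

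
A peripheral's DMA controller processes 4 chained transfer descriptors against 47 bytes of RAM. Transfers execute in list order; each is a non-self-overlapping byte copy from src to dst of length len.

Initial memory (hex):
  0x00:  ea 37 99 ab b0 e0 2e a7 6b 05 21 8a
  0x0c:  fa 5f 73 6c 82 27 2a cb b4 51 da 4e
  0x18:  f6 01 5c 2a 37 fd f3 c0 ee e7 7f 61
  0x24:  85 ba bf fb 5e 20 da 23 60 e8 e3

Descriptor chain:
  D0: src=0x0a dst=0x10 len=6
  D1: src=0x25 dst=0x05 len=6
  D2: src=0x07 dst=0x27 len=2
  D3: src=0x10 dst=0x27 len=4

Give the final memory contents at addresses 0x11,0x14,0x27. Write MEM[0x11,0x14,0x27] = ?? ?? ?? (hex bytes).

MEM[0x11,0x14,0x27] = 8a 73 21

  after D0: wrote 6B at 0x10 = 218afa5f736c
  after D1: wrote 6B at 0x05 = babffb5e20da
  after D2: wrote 2B at 0x27 = fb5e
  after D3: wrote 4B at 0x27 = 218afa5f
query mem[0x11]=0x8a, mem[0x14]=0x73, mem[0x27]=0x21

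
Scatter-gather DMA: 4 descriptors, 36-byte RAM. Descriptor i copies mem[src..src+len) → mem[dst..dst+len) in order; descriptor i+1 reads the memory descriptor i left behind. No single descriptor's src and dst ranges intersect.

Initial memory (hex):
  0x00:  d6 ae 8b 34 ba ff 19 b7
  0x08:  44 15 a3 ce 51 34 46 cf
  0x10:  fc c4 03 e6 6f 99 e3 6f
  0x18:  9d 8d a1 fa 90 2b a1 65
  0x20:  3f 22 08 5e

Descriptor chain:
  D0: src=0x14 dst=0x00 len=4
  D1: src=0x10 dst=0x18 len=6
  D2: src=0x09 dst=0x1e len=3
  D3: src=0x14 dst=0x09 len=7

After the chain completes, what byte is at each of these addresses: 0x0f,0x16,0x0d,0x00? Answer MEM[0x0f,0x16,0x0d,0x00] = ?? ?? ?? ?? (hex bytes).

#0 dst[0x00+4] := {0x6f,0x99,0xe3,0x6f}
#1 dst[0x18+6] := {0xfc,0xc4,0x03,0xe6,0x6f,0x99}
#2 dst[0x1e+3] := {0x15,0xa3,0xce}
#3 dst[0x09+7] := {0x6f,0x99,0xe3,0x6f,0xfc,0xc4,0x03}
query mem[0x0f]=0x03, mem[0x16]=0xe3, mem[0x0d]=0xfc, mem[0x00]=0x6f

MEM[0x0f,0x16,0x0d,0x00] = 03 e3 fc 6f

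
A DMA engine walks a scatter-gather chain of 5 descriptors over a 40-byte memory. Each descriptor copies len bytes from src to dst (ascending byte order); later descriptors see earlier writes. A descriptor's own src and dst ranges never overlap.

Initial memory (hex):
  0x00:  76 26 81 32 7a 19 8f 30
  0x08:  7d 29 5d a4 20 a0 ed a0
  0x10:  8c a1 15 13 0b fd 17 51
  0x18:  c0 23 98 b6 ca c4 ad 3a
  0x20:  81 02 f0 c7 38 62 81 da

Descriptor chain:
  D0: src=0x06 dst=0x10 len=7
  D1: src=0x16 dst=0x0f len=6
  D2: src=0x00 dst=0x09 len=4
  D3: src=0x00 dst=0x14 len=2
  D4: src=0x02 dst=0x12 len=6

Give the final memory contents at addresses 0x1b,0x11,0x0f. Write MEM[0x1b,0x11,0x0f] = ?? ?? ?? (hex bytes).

  after D0: wrote 7B at 0x10 = 8f307d295da420
  after D1: wrote 6B at 0x0f = 2051c02398b6
  after D2: wrote 4B at 0x09 = 76268132
  after D3: wrote 2B at 0x14 = 7626
  after D4: wrote 6B at 0x12 = 81327a198f30
query mem[0x1b]=0xb6, mem[0x11]=0xc0, mem[0x0f]=0x20

MEM[0x1b,0x11,0x0f] = b6 c0 20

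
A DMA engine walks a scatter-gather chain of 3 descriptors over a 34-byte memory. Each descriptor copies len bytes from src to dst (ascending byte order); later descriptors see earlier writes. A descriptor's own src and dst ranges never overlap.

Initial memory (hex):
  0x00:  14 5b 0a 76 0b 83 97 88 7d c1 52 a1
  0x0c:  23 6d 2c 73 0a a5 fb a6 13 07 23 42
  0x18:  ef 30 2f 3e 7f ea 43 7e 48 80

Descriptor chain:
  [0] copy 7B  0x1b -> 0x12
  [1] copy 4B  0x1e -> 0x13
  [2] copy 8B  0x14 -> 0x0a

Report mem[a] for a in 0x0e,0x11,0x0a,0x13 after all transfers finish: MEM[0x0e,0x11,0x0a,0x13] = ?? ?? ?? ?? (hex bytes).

#0 dst[0x12+7] := {0x3e,0x7f,0xea,0x43,0x7e,0x48,0x80}
#1 dst[0x13+4] := {0x43,0x7e,0x48,0x80}
#2 dst[0x0a+8] := {0x7e,0x48,0x80,0x48,0x80,0x30,0x2f,0x3e}
query mem[0x0e]=0x80, mem[0x11]=0x3e, mem[0x0a]=0x7e, mem[0x13]=0x43

MEM[0x0e,0x11,0x0a,0x13] = 80 3e 7e 43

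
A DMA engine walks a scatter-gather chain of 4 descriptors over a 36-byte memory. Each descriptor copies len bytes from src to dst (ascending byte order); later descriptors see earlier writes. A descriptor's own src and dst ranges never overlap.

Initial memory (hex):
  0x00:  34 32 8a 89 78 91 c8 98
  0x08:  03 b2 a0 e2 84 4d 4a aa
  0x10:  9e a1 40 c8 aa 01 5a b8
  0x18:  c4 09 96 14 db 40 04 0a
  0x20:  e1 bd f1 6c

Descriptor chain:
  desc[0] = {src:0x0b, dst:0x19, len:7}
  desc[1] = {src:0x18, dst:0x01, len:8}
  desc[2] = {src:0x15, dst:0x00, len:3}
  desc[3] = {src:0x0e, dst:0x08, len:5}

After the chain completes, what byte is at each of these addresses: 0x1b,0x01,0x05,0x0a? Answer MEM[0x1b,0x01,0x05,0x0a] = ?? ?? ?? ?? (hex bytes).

  after D0: wrote 7B at 0x19 = e2844d4aaa9ea1
  after D1: wrote 8B at 0x01 = c4e2844d4aaa9ea1
  after D2: wrote 3B at 0x00 = 015ab8
  after D3: wrote 5B at 0x08 = 4aaa9ea140
query mem[0x1b]=0x4d, mem[0x01]=0x5a, mem[0x05]=0x4a, mem[0x0a]=0x9e

MEM[0x1b,0x01,0x05,0x0a] = 4d 5a 4a 9e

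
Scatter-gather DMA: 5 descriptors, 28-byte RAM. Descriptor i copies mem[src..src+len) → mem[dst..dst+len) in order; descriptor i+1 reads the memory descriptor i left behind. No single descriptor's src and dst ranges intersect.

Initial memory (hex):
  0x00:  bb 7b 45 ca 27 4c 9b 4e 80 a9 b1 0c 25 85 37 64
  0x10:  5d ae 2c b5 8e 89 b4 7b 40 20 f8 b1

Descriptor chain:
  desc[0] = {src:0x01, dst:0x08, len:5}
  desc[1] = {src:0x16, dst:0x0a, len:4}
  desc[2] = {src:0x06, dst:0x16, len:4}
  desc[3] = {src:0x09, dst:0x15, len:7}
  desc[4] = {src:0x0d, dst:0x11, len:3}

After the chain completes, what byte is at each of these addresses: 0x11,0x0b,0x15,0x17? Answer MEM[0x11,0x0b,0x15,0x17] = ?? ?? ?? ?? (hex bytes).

MEM[0x11,0x0b,0x15,0x17] = 20 7b 45 7b

  after D0: wrote 5B at 0x08 = 7b45ca274c
  after D1: wrote 4B at 0x0a = b47b4020
  after D2: wrote 4B at 0x16 = 9b4e7b45
  after D3: wrote 7B at 0x15 = 45b47b40203764
  after D4: wrote 3B at 0x11 = 203764
query mem[0x11]=0x20, mem[0x0b]=0x7b, mem[0x15]=0x45, mem[0x17]=0x7b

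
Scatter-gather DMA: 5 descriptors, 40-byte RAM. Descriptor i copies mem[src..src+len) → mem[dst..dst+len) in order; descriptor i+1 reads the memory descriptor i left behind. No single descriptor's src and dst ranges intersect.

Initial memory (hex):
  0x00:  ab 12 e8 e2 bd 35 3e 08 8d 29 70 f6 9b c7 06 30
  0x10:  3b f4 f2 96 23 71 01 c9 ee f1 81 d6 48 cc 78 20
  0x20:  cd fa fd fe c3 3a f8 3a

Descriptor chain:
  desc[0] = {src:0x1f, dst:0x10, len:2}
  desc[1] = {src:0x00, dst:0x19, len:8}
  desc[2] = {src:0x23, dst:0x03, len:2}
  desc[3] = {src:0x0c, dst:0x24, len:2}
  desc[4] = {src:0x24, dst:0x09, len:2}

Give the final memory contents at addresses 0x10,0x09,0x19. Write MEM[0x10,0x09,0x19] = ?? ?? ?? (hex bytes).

MEM[0x10,0x09,0x19] = 20 9b ab

[0] 0x1f->0x10 len=2 : 20 cd
[1] 0x00->0x19 len=8 : ab 12 e8 e2 bd 35 3e 08
[2] 0x23->0x03 len=2 : fe c3
[3] 0x0c->0x24 len=2 : 9b c7
[4] 0x24->0x09 len=2 : 9b c7
query mem[0x10]=0x20, mem[0x09]=0x9b, mem[0x19]=0xab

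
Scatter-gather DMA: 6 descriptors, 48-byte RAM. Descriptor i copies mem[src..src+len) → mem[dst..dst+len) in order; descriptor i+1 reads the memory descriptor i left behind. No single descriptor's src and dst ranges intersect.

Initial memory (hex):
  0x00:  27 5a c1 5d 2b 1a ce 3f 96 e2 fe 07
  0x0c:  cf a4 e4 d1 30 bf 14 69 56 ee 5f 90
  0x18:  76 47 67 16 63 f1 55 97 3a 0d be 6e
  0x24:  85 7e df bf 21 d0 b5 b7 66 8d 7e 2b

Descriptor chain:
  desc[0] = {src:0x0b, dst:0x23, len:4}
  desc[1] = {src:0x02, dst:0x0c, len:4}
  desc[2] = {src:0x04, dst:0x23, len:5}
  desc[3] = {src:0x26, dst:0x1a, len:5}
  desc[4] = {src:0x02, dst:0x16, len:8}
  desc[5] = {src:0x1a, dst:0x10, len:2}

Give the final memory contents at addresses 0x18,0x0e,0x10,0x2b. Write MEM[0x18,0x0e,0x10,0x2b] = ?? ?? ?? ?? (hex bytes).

[0] 0x0b->0x23 len=4 : 07 cf a4 e4
[1] 0x02->0x0c len=4 : c1 5d 2b 1a
[2] 0x04->0x23 len=5 : 2b 1a ce 3f 96
[3] 0x26->0x1a len=5 : 3f 96 21 d0 b5
[4] 0x02->0x16 len=8 : c1 5d 2b 1a ce 3f 96 e2
[5] 0x1a->0x10 len=2 : ce 3f
query mem[0x18]=0x2b, mem[0x0e]=0x2b, mem[0x10]=0xce, mem[0x2b]=0xb7

MEM[0x18,0x0e,0x10,0x2b] = 2b 2b ce b7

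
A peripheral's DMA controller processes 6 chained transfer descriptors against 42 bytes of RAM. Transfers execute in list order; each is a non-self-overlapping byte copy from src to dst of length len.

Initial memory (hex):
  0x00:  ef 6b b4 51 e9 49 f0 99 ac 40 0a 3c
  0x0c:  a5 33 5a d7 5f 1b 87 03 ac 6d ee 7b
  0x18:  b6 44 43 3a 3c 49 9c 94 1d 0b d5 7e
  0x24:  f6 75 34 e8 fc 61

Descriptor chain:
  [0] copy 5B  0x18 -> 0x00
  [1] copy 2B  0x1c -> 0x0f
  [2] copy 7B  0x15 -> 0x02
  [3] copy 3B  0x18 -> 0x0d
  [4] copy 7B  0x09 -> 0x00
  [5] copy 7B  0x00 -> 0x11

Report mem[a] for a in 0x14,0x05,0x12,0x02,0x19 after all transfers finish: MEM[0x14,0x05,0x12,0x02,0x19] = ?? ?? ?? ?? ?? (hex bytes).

#0 dst[0x00+5] := {0xb6,0x44,0x43,0x3a,0x3c}
#1 dst[0x0f+2] := {0x3c,0x49}
#2 dst[0x02+7] := {0x6d,0xee,0x7b,0xb6,0x44,0x43,0x3a}
#3 dst[0x0d+3] := {0xb6,0x44,0x43}
#4 dst[0x00+7] := {0x40,0x0a,0x3c,0xa5,0xb6,0x44,0x43}
#5 dst[0x11+7] := {0x40,0x0a,0x3c,0xa5,0xb6,0x44,0x43}
query mem[0x14]=0xa5, mem[0x05]=0x44, mem[0x12]=0x0a, mem[0x02]=0x3c, mem[0x19]=0x44

MEM[0x14,0x05,0x12,0x02,0x19] = a5 44 0a 3c 44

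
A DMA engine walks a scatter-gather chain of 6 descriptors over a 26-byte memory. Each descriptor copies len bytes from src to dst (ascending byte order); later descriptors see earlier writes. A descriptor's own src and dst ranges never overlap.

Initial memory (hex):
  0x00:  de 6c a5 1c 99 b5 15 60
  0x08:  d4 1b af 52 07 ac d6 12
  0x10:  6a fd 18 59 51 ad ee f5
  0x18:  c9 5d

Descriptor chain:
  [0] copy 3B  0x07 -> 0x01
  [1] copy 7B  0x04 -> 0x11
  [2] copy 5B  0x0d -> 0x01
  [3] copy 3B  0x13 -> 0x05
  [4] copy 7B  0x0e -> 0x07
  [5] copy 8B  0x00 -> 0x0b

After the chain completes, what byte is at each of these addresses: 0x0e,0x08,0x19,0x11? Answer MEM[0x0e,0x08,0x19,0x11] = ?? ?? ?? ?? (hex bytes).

MEM[0x0e,0x08,0x19,0x11] = 12 12 5d 60

[0] 0x07->0x01 len=3 : 60 d4 1b
[1] 0x04->0x11 len=7 : 99 b5 15 60 d4 1b af
[2] 0x0d->0x01 len=5 : ac d6 12 6a 99
[3] 0x13->0x05 len=3 : 15 60 d4
[4] 0x0e->0x07 len=7 : d6 12 6a 99 b5 15 60
[5] 0x00->0x0b len=8 : de ac d6 12 6a 15 60 d6
query mem[0x0e]=0x12, mem[0x08]=0x12, mem[0x19]=0x5d, mem[0x11]=0x60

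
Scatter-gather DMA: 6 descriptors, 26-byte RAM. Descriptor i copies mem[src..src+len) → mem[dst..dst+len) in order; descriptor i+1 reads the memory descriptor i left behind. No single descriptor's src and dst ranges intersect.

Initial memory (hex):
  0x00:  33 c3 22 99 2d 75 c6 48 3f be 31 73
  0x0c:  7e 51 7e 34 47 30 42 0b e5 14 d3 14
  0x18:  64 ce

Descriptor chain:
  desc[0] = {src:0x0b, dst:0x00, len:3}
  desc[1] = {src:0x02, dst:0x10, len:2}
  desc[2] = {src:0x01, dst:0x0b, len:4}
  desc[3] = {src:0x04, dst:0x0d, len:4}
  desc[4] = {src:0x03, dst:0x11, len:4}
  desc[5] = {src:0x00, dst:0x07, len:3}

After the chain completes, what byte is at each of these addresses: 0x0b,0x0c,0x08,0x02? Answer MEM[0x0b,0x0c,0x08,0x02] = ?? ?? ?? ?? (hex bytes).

MEM[0x0b,0x0c,0x08,0x02] = 7e 51 7e 51

  after D0: wrote 3B at 0x00 = 737e51
  after D1: wrote 2B at 0x10 = 5199
  after D2: wrote 4B at 0x0b = 7e51992d
  after D3: wrote 4B at 0x0d = 2d75c648
  after D4: wrote 4B at 0x11 = 992d75c6
  after D5: wrote 3B at 0x07 = 737e51
query mem[0x0b]=0x7e, mem[0x0c]=0x51, mem[0x08]=0x7e, mem[0x02]=0x51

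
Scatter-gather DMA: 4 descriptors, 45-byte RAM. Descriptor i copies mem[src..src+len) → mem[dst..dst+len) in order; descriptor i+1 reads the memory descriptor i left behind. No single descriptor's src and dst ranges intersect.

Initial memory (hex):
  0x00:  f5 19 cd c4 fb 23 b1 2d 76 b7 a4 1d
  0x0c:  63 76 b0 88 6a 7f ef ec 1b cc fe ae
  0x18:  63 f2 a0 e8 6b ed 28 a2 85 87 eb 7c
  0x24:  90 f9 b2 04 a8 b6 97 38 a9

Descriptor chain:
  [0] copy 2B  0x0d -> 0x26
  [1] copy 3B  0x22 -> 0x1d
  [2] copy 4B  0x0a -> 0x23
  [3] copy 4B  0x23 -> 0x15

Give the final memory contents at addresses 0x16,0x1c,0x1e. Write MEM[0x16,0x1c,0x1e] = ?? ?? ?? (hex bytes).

MEM[0x16,0x1c,0x1e] = 1d 6b 7c

[0] 0x0d->0x26 len=2 : 76 b0
[1] 0x22->0x1d len=3 : eb 7c 90
[2] 0x0a->0x23 len=4 : a4 1d 63 76
[3] 0x23->0x15 len=4 : a4 1d 63 76
query mem[0x16]=0x1d, mem[0x1c]=0x6b, mem[0x1e]=0x7c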